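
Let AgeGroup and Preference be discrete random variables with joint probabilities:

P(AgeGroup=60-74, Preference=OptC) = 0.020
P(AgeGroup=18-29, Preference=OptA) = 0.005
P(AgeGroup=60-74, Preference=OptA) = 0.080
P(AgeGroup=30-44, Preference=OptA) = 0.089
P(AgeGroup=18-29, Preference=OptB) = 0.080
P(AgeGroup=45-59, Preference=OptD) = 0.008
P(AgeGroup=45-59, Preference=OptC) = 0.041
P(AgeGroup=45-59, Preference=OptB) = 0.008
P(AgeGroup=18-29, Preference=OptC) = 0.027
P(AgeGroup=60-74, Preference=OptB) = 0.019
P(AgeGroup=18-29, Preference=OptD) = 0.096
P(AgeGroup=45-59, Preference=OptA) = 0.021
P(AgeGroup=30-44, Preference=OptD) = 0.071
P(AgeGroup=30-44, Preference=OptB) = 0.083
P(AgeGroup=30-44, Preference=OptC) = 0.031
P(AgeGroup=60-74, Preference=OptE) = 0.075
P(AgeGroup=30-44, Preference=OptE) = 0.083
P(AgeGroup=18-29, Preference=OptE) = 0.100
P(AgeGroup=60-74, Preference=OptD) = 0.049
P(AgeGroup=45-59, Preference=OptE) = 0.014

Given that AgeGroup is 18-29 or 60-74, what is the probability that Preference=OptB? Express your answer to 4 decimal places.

P(AgeGroup=18-29) = 0.005 + 0.080 + 0.027 + 0.096 + 0.100 = 0.308.
P(AgeGroup=60-74) = 0.080 + 0.019 + 0.020 + 0.049 + 0.075 = 0.243.
P(AgeGroup ∈ {18-29, 60-74}) = 0.308 + 0.243 = 0.551; P(Preference=OptB, AgeGroup ∈ {18-29, 60-74}) = 0.080 + 0.019 = 0.099.
P(Preference=OptB | AgeGroup ∈ {18-29, 60-74}) = 0.099/0.551 = 0.1797.

0.1797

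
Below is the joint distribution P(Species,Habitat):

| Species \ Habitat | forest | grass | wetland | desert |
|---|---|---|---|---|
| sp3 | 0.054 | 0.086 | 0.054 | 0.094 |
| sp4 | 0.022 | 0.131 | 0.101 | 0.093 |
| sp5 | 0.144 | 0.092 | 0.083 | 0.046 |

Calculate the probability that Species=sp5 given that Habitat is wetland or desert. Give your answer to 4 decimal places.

0.2739

P(Habitat=wetland) = 0.054 + 0.101 + 0.083 = 0.238.
P(Habitat=desert) = 0.094 + 0.093 + 0.046 = 0.233.
P(Habitat ∈ {wetland, desert}) = 0.238 + 0.233 = 0.471; P(Species=sp5, Habitat ∈ {wetland, desert}) = 0.083 + 0.046 = 0.129.
P(Species=sp5 | Habitat ∈ {wetland, desert}) = 0.129/0.471 = 0.2739.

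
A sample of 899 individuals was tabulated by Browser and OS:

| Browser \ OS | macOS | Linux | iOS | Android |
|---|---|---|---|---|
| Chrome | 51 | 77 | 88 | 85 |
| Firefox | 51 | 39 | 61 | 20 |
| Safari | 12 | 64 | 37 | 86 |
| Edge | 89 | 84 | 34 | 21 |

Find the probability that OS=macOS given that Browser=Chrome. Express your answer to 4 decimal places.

Total with Browser=Chrome: 51 + 77 + 88 + 85 = 301.
P(OS=macOS | Browser=Chrome) = 51/301 = 0.1694.

0.1694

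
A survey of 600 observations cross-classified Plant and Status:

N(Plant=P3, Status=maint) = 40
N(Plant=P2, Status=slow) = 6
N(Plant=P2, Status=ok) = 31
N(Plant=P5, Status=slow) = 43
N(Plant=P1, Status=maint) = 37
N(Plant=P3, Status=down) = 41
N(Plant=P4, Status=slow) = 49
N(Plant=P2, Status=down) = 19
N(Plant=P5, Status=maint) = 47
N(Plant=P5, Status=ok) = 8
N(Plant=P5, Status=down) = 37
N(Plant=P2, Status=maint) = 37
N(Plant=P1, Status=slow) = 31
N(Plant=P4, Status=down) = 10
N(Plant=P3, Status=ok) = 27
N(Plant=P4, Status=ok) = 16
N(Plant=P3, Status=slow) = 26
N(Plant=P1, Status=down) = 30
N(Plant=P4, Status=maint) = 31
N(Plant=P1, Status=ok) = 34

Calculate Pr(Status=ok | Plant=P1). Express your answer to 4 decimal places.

Total with Plant=P1: 34 + 31 + 30 + 37 = 132.
P(Status=ok | Plant=P1) = 34/132 = 0.2576.

0.2576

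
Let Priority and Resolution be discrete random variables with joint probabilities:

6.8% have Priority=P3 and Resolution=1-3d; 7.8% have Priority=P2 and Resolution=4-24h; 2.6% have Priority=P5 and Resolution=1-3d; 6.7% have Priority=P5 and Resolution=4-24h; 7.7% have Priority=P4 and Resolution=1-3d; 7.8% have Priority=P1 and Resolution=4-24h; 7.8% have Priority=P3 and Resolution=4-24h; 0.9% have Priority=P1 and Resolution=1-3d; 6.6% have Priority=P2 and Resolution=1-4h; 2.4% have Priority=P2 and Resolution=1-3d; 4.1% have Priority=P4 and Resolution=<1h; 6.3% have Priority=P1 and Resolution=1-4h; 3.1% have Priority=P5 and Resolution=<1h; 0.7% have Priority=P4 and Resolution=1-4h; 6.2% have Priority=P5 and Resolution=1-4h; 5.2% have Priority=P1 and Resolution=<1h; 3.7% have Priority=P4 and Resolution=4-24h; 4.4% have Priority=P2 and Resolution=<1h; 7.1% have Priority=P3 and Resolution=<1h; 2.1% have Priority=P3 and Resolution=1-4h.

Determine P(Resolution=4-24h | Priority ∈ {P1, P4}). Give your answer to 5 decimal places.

P(Priority=P1) = 0.052 + 0.063 + 0.078 + 0.009 = 0.202.
P(Priority=P4) = 0.041 + 0.007 + 0.037 + 0.077 = 0.162.
P(Priority ∈ {P1, P4}) = 0.202 + 0.162 = 0.364; P(Resolution=4-24h, Priority ∈ {P1, P4}) = 0.078 + 0.037 = 0.115.
P(Resolution=4-24h | Priority ∈ {P1, P4}) = 0.115/0.364 = 0.31593.

0.31593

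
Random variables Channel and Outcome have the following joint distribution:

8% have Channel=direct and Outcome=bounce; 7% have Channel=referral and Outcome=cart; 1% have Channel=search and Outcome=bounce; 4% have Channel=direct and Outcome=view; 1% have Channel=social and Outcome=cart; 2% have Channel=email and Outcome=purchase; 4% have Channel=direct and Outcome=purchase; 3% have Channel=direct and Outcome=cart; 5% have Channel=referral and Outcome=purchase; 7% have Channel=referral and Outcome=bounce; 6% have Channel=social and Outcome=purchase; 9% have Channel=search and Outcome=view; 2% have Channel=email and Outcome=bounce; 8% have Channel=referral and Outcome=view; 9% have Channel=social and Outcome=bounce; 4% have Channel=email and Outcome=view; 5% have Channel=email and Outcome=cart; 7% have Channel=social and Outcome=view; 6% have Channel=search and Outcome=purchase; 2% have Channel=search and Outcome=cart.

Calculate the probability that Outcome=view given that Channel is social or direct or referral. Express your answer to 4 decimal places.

0.2754

P(Channel=social) = 0.09 + 0.07 + 0.01 + 0.06 = 0.23.
P(Channel=direct) = 0.08 + 0.04 + 0.03 + 0.04 = 0.19.
P(Channel=referral) = 0.07 + 0.08 + 0.07 + 0.05 = 0.27.
P(Channel ∈ {social, direct, referral}) = 0.23 + 0.19 + 0.27 = 0.69; P(Outcome=view, Channel ∈ {social, direct, referral}) = 0.07 + 0.04 + 0.08 = 0.19.
P(Outcome=view | Channel ∈ {social, direct, referral}) = 0.19/0.69 = 0.2754.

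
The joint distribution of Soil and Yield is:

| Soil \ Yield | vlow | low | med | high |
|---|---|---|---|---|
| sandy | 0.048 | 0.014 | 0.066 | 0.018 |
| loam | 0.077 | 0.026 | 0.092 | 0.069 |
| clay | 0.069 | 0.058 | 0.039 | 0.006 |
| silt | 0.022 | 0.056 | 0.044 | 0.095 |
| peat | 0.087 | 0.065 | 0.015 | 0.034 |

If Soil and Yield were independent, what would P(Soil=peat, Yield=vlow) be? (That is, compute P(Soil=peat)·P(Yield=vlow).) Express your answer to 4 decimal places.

P(Soil=peat) = 0.087 + 0.065 + 0.015 + 0.034 = 0.201.
P(Yield=vlow) = 0.048 + 0.077 + 0.069 + 0.022 + 0.087 = 0.303.
Product: 0.201 × 0.303 = 0.0609.

0.0609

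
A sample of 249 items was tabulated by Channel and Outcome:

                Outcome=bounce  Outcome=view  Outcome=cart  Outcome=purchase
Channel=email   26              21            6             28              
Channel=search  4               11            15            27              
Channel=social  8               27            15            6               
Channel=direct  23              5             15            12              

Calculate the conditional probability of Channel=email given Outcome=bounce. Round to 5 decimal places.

Total with Outcome=bounce: 26 + 4 + 8 + 23 = 61.
P(Channel=email | Outcome=bounce) = 26/61 = 0.42623.

0.42623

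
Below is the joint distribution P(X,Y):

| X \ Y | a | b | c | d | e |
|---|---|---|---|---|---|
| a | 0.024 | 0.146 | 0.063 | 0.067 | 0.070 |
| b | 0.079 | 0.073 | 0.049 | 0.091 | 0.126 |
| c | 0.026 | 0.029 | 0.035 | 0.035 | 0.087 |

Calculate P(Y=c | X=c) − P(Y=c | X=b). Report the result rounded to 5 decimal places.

0.04787

P(X=c) = 0.026 + 0.029 + 0.035 + 0.035 + 0.087 = 0.212; P(Y=c | X=c) = 0.035/0.212 = 0.165094.
P(X=b) = 0.079 + 0.073 + 0.049 + 0.091 + 0.126 = 0.418; P(Y=c | X=b) = 0.049/0.418 = 0.117225.
Difference = 0.04787.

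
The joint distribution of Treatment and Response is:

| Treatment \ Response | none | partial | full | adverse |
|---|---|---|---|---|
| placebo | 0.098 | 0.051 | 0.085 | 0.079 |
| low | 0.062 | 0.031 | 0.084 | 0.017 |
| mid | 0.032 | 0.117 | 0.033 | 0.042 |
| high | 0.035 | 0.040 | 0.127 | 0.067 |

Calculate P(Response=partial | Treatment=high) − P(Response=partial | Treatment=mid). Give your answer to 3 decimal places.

P(Treatment=high) = 0.035 + 0.040 + 0.127 + 0.067 = 0.269; P(Response=partial | Treatment=high) = 0.040/0.269 = 0.1487.
P(Treatment=mid) = 0.032 + 0.117 + 0.033 + 0.042 = 0.224; P(Response=partial | Treatment=mid) = 0.117/0.224 = 0.5223.
Difference = -0.374.

-0.374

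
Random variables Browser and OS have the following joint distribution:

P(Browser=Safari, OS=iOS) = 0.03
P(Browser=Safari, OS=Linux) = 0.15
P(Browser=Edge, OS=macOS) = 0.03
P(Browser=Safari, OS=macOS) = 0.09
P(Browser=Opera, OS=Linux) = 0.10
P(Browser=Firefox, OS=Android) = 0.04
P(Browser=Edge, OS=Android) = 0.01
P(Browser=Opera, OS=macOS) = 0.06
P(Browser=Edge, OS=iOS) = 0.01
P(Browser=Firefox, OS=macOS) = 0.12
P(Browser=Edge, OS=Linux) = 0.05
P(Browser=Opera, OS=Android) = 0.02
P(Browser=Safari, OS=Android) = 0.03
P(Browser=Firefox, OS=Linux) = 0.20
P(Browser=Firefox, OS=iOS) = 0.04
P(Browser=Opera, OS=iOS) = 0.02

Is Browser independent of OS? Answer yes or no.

Every cell satisfies P(Browser,OS) = P(Browser)·P(OS). For instance P(Browser=Opera) = 0.20, P(OS=macOS) = 0.30, and 0.20×0.30 = 0.06 matches the joint entry. So Browser and OS are independent.

yes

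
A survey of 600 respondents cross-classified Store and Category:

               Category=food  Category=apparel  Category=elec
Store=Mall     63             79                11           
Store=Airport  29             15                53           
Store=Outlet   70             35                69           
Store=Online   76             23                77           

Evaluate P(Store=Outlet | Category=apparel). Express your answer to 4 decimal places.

Total with Category=apparel: 79 + 15 + 35 + 23 = 152.
P(Store=Outlet | Category=apparel) = 35/152 = 0.2303.

0.2303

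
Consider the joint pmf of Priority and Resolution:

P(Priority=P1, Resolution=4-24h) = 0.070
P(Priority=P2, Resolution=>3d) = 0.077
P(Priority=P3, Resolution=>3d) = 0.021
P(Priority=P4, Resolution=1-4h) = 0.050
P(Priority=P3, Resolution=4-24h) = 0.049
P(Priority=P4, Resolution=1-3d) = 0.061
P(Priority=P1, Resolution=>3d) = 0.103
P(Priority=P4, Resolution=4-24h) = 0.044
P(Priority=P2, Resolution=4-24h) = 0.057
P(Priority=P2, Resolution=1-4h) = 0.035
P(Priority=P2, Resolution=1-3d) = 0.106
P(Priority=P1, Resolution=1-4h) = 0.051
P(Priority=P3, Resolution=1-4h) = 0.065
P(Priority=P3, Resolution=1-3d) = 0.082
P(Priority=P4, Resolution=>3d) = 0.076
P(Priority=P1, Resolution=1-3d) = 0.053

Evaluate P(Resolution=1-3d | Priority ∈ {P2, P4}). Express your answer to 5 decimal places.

0.33004

P(Priority=P2) = 0.035 + 0.057 + 0.106 + 0.077 = 0.275.
P(Priority=P4) = 0.050 + 0.044 + 0.061 + 0.076 = 0.231.
P(Priority ∈ {P2, P4}) = 0.275 + 0.231 = 0.506; P(Resolution=1-3d, Priority ∈ {P2, P4}) = 0.106 + 0.061 = 0.167.
P(Resolution=1-3d | Priority ∈ {P2, P4}) = 0.167/0.506 = 0.33004.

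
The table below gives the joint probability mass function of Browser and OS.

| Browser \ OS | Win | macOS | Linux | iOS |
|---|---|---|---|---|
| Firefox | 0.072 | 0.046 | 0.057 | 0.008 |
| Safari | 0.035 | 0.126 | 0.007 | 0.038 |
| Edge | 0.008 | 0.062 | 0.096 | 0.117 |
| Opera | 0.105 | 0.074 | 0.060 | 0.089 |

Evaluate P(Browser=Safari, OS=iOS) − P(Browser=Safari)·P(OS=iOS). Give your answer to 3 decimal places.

-0.014

P(Browser=Safari) = 0.035 + 0.126 + 0.007 + 0.038 = 0.206.
P(OS=iOS) = 0.008 + 0.038 + 0.117 + 0.089 = 0.252.
P(Browser=Safari, OS=iOS) − P(Browser=Safari)P(OS=iOS) = 0.038 − 0.206×0.252 = -0.014.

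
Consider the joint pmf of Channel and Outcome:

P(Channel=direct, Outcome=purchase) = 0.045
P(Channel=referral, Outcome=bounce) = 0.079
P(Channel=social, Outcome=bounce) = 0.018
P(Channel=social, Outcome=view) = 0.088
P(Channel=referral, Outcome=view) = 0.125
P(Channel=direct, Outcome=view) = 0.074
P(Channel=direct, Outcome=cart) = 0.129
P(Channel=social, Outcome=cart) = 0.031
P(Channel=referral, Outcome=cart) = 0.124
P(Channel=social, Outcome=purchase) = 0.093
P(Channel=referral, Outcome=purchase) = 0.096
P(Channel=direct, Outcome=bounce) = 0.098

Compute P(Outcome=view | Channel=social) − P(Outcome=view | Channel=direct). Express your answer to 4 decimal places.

P(Channel=social) = 0.018 + 0.088 + 0.031 + 0.093 = 0.230; P(Outcome=view | Channel=social) = 0.088/0.230 = 0.38261.
P(Channel=direct) = 0.098 + 0.074 + 0.129 + 0.045 = 0.346; P(Outcome=view | Channel=direct) = 0.074/0.346 = 0.21387.
Difference = 0.1687.

0.1687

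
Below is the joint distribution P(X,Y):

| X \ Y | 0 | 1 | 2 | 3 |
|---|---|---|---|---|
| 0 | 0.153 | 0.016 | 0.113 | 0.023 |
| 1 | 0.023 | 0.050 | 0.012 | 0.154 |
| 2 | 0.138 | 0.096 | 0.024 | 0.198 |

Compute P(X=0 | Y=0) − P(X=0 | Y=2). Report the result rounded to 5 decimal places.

P(Y=0) = 0.153 + 0.023 + 0.138 = 0.314; P(X=0 | Y=0) = 0.153/0.314 = 0.487261.
P(Y=2) = 0.113 + 0.012 + 0.024 = 0.149; P(X=0 | Y=2) = 0.113/0.149 = 0.758389.
Difference = -0.27113.

-0.27113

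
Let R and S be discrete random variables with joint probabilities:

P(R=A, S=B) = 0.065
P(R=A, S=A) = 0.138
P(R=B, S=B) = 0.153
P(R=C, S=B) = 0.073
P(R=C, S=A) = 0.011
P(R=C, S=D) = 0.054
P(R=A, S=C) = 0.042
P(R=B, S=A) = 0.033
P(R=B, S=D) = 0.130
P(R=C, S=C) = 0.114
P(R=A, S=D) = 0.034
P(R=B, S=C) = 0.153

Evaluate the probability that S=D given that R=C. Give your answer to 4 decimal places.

P(R=C) = 0.011 + 0.073 + 0.114 + 0.054 = 0.252.
P(S=D | R=C) = 0.054/0.252 = 0.2143.

0.2143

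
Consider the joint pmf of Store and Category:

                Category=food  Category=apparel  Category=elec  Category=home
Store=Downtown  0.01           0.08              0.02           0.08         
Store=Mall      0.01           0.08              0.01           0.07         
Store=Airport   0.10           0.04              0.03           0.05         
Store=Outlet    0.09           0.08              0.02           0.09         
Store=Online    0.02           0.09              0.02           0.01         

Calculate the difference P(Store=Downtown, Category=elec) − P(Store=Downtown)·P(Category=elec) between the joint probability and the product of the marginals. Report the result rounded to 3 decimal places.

P(Store=Downtown) = 0.01 + 0.08 + 0.02 + 0.08 = 0.19.
P(Category=elec) = 0.02 + 0.01 + 0.03 + 0.02 + 0.02 = 0.10.
P(Store=Downtown, Category=elec) − P(Store=Downtown)P(Category=elec) = 0.02 − 0.19×0.10 = 0.001.

0.001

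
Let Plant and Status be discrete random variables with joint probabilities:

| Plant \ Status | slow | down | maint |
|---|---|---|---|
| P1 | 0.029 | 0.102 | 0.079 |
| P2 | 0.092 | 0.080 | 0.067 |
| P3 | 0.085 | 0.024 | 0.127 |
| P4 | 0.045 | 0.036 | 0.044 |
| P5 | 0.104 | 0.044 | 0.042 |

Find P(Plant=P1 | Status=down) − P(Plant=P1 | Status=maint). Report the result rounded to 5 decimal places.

0.13659

P(Status=down) = 0.102 + 0.080 + 0.024 + 0.036 + 0.044 = 0.286; P(Plant=P1 | Status=down) = 0.102/0.286 = 0.356643.
P(Status=maint) = 0.079 + 0.067 + 0.127 + 0.044 + 0.042 = 0.359; P(Plant=P1 | Status=maint) = 0.079/0.359 = 0.220056.
Difference = 0.13659.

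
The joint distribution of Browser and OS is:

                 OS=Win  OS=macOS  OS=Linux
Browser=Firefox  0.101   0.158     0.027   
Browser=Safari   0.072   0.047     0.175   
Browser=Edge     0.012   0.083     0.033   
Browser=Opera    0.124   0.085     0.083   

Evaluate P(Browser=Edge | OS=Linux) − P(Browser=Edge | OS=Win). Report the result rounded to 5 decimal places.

0.06494

P(OS=Linux) = 0.027 + 0.175 + 0.033 + 0.083 = 0.318; P(Browser=Edge | OS=Linux) = 0.033/0.318 = 0.103774.
P(OS=Win) = 0.101 + 0.072 + 0.012 + 0.124 = 0.309; P(Browser=Edge | OS=Win) = 0.012/0.309 = 0.038835.
Difference = 0.06494.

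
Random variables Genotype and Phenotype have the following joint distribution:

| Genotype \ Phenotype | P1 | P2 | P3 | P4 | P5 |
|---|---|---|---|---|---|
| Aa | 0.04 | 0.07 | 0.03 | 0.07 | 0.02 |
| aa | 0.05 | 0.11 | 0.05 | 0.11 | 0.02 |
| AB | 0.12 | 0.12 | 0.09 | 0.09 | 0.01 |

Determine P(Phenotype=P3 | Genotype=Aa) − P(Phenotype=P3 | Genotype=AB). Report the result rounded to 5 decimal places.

P(Genotype=Aa) = 0.04 + 0.07 + 0.03 + 0.07 + 0.02 = 0.23; P(Phenotype=P3 | Genotype=Aa) = 0.03/0.23 = 0.130435.
P(Genotype=AB) = 0.12 + 0.12 + 0.09 + 0.09 + 0.01 = 0.43; P(Phenotype=P3 | Genotype=AB) = 0.09/0.43 = 0.209302.
Difference = -0.07887.

-0.07887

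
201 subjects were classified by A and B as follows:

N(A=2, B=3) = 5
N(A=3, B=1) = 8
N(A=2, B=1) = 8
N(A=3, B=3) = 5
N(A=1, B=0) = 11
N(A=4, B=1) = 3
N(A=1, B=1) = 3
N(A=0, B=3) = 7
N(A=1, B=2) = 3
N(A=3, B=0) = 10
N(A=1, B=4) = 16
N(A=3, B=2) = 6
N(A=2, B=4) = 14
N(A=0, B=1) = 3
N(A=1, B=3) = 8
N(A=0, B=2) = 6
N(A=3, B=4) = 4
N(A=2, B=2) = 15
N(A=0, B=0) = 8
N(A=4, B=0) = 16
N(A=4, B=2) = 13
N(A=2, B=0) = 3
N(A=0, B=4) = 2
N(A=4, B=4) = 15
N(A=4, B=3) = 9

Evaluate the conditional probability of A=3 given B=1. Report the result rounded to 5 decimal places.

0.32000

Total with B=1: 3 + 3 + 8 + 8 + 3 = 25.
P(A=3 | B=1) = 8/25 = 0.32000.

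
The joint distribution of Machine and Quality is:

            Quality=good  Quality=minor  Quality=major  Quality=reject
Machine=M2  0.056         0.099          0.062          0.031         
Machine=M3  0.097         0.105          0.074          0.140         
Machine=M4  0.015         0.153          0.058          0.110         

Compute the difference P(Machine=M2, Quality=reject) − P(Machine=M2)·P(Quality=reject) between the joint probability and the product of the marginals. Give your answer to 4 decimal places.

P(Machine=M2) = 0.056 + 0.099 + 0.062 + 0.031 = 0.248.
P(Quality=reject) = 0.031 + 0.140 + 0.110 = 0.281.
P(Machine=M2, Quality=reject) − P(Machine=M2)P(Quality=reject) = 0.031 − 0.248×0.281 = -0.0387.

-0.0387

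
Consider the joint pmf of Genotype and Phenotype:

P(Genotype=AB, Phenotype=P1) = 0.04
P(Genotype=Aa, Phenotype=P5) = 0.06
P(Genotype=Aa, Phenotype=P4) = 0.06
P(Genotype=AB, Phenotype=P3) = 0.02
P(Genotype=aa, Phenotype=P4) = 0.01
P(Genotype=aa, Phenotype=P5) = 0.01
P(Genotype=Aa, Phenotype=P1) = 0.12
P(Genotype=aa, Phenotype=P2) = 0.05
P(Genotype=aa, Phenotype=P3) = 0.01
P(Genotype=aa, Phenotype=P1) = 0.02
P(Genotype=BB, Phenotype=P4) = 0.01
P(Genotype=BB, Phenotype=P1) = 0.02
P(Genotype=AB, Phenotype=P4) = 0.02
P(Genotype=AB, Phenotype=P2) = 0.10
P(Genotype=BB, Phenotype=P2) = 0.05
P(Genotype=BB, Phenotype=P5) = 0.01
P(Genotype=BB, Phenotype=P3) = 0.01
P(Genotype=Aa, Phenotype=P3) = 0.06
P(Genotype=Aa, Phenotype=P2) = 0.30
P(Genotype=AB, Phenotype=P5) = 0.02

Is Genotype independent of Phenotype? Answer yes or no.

Every cell satisfies P(Genotype,Phenotype) = P(Genotype)·P(Phenotype). For instance P(Genotype=BB) = 0.10, P(Phenotype=P1) = 0.20, and 0.10×0.20 = 0.02 matches the joint entry. So Genotype and Phenotype are independent.

yes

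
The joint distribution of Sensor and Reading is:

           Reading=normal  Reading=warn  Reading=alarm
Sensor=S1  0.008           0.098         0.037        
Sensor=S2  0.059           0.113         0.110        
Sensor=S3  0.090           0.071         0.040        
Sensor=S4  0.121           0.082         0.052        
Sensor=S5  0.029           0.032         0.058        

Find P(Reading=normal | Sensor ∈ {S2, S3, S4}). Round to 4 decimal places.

0.3659

P(Sensor=S2) = 0.059 + 0.113 + 0.110 = 0.282.
P(Sensor=S3) = 0.090 + 0.071 + 0.040 = 0.201.
P(Sensor=S4) = 0.121 + 0.082 + 0.052 = 0.255.
P(Sensor ∈ {S2, S3, S4}) = 0.282 + 0.201 + 0.255 = 0.738; P(Reading=normal, Sensor ∈ {S2, S3, S4}) = 0.059 + 0.090 + 0.121 = 0.270.
P(Reading=normal | Sensor ∈ {S2, S3, S4}) = 0.270/0.738 = 0.3659.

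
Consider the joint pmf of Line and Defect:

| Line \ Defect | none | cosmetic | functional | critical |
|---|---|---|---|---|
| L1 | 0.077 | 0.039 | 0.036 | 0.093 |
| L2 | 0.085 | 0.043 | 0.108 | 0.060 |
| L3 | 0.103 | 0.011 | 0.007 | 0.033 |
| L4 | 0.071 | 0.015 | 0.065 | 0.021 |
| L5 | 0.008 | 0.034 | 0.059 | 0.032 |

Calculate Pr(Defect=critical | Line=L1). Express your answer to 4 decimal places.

0.3796

P(Line=L1) = 0.077 + 0.039 + 0.036 + 0.093 = 0.245.
P(Defect=critical | Line=L1) = 0.093/0.245 = 0.3796.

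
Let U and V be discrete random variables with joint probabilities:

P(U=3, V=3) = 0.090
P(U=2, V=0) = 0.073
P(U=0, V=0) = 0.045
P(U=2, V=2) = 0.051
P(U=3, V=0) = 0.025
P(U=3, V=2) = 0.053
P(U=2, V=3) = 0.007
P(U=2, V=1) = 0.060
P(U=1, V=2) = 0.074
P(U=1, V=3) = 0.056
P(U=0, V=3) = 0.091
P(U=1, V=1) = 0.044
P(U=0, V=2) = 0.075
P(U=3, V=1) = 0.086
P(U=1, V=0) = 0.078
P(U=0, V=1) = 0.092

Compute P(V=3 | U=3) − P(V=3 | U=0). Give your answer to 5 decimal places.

P(U=3) = 0.025 + 0.086 + 0.053 + 0.090 = 0.254; P(V=3 | U=3) = 0.090/0.254 = 0.354331.
P(U=0) = 0.045 + 0.092 + 0.075 + 0.091 = 0.303; P(V=3 | U=0) = 0.091/0.303 = 0.300330.
Difference = 0.05400.

0.05400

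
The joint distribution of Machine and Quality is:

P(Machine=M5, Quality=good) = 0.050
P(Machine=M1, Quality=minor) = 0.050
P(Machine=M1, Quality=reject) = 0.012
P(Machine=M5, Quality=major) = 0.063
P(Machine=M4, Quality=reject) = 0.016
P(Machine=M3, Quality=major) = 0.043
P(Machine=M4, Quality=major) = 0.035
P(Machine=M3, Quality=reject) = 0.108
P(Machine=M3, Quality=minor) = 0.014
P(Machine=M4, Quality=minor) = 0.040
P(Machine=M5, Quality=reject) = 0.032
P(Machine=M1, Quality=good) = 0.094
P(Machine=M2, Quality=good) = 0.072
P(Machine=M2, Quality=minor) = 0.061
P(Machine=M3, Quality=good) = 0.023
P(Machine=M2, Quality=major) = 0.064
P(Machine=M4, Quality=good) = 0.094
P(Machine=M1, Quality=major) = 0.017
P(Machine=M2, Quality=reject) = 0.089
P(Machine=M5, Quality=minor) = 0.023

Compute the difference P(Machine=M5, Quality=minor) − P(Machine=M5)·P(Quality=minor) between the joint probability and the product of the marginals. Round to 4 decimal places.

P(Machine=M5) = 0.050 + 0.023 + 0.063 + 0.032 = 0.168.
P(Quality=minor) = 0.050 + 0.061 + 0.014 + 0.040 + 0.023 = 0.188.
P(Machine=M5, Quality=minor) − P(Machine=M5)P(Quality=minor) = 0.023 − 0.168×0.188 = -0.0086.

-0.0086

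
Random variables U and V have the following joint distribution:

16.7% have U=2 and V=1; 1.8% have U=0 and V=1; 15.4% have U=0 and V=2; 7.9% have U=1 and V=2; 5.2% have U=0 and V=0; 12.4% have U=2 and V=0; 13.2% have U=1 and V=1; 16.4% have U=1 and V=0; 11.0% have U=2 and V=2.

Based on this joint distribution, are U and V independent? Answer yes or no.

P(U=0) = 0.224 and P(V=2) = 0.343, so their product is 0.07683, but P(U=0, V=2) = 0.154. Since these differ, U and V are not independent.

no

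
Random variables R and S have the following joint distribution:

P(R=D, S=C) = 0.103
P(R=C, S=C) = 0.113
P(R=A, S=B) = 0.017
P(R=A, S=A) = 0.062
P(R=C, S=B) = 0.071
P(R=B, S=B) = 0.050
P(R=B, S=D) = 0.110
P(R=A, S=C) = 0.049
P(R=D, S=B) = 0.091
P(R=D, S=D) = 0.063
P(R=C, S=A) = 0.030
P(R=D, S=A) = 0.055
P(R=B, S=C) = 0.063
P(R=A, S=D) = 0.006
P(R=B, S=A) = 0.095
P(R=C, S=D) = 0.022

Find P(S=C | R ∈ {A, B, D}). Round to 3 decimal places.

P(R=A) = 0.062 + 0.017 + 0.049 + 0.006 = 0.134.
P(R=B) = 0.095 + 0.050 + 0.063 + 0.110 = 0.318.
P(R=D) = 0.055 + 0.091 + 0.103 + 0.063 = 0.312.
P(R ∈ {A, B, D}) = 0.134 + 0.318 + 0.312 = 0.764; P(S=C, R ∈ {A, B, D}) = 0.049 + 0.063 + 0.103 = 0.215.
P(S=C | R ∈ {A, B, D}) = 0.215/0.764 = 0.281.

0.281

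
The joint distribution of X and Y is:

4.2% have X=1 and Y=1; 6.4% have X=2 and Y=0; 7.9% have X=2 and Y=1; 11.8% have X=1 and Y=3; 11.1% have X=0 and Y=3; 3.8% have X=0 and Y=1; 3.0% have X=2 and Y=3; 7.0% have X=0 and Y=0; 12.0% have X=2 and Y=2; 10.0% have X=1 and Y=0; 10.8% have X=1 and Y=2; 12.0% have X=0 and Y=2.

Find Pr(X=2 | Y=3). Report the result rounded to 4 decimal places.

P(Y=3) = 0.111 + 0.118 + 0.030 = 0.259.
P(X=2 | Y=3) = 0.030/0.259 = 0.1158.

0.1158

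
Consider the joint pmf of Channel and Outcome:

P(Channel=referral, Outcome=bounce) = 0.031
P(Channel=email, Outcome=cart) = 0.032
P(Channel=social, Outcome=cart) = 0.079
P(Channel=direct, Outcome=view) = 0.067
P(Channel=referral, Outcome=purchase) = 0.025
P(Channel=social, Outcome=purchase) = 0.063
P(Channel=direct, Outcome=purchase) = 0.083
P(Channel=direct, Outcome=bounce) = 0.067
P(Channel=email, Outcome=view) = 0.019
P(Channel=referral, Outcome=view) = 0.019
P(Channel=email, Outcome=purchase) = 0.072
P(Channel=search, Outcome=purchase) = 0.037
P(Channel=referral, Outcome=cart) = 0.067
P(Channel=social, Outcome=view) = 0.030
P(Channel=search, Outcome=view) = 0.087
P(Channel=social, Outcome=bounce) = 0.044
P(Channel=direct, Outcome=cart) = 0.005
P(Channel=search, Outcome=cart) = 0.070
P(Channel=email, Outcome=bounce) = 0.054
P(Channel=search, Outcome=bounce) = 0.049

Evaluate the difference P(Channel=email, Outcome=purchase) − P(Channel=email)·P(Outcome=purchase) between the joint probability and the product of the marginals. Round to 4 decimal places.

P(Channel=email) = 0.054 + 0.019 + 0.032 + 0.072 = 0.177.
P(Outcome=purchase) = 0.072 + 0.037 + 0.063 + 0.083 + 0.025 = 0.280.
P(Channel=email, Outcome=purchase) − P(Channel=email)P(Outcome=purchase) = 0.072 − 0.177×0.280 = 0.0224.

0.0224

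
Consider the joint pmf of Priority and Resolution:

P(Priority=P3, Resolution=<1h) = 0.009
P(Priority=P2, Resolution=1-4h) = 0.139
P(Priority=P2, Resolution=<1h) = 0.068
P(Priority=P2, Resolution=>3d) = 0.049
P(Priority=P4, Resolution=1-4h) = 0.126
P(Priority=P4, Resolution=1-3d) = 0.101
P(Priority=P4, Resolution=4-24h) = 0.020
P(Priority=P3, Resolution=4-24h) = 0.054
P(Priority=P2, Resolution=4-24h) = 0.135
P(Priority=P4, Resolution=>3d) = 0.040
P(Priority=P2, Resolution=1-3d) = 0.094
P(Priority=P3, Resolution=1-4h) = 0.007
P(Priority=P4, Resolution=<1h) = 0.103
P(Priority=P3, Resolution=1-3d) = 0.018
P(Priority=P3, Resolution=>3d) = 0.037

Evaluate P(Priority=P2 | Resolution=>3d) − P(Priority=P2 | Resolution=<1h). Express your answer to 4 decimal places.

P(Resolution=>3d) = 0.049 + 0.037 + 0.040 = 0.126; P(Priority=P2 | Resolution=>3d) = 0.049/0.126 = 0.38889.
P(Resolution=<1h) = 0.068 + 0.009 + 0.103 = 0.180; P(Priority=P2 | Resolution=<1h) = 0.068/0.180 = 0.37778.
Difference = 0.0111.

0.0111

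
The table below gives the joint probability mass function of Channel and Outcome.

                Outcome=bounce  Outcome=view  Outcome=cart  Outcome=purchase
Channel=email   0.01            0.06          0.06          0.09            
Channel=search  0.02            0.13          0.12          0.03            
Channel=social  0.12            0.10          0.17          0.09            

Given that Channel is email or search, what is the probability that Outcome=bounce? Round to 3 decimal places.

P(Channel=email) = 0.01 + 0.06 + 0.06 + 0.09 = 0.22.
P(Channel=search) = 0.02 + 0.13 + 0.12 + 0.03 = 0.30.
P(Channel ∈ {email, search}) = 0.22 + 0.30 = 0.52; P(Outcome=bounce, Channel ∈ {email, search}) = 0.01 + 0.02 = 0.03.
P(Outcome=bounce | Channel ∈ {email, search}) = 0.03/0.52 = 0.058.

0.058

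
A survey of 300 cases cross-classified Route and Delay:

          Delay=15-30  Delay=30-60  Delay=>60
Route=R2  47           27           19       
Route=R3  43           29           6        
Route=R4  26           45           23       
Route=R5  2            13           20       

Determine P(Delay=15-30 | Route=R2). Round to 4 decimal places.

Total with Route=R2: 47 + 27 + 19 = 93.
P(Delay=15-30 | Route=R2) = 47/93 = 0.5054.

0.5054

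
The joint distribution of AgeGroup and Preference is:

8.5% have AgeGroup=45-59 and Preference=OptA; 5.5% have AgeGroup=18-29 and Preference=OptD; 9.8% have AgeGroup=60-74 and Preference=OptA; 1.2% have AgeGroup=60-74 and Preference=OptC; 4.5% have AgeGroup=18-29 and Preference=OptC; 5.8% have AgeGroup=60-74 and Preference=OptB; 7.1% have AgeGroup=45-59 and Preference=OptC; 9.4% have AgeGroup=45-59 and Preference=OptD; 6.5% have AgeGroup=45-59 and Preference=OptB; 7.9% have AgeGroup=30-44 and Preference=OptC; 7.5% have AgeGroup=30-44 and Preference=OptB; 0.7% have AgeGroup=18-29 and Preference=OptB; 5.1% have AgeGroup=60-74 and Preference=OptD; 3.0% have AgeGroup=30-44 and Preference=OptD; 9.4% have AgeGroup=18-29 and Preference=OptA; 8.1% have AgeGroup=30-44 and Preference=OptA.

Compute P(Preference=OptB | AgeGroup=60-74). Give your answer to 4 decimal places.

0.2648

P(AgeGroup=60-74) = 0.098 + 0.058 + 0.012 + 0.051 = 0.219.
P(Preference=OptB | AgeGroup=60-74) = 0.058/0.219 = 0.2648.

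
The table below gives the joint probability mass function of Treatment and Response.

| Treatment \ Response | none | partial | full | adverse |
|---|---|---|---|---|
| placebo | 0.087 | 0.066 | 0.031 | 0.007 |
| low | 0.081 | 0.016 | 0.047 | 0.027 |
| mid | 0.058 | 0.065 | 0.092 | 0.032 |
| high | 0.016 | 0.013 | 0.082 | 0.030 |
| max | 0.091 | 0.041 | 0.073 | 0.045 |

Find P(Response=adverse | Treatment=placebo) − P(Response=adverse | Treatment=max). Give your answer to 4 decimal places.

P(Treatment=placebo) = 0.087 + 0.066 + 0.031 + 0.007 = 0.191; P(Response=adverse | Treatment=placebo) = 0.007/0.191 = 0.03665.
P(Treatment=max) = 0.091 + 0.041 + 0.073 + 0.045 = 0.250; P(Response=adverse | Treatment=max) = 0.045/0.250 = 0.18000.
Difference = -0.1434.

-0.1434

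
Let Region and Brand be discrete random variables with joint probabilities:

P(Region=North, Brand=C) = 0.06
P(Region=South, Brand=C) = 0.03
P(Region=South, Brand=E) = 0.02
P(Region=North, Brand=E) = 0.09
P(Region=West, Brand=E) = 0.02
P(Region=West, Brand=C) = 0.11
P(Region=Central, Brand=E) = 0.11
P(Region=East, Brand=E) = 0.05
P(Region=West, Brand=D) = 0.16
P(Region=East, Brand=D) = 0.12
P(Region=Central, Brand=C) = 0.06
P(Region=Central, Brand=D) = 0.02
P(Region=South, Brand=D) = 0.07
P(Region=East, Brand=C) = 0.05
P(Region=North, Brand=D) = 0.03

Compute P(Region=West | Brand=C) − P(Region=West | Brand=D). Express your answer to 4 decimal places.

P(Brand=C) = 0.06 + 0.03 + 0.05 + 0.11 + 0.06 = 0.31; P(Region=West | Brand=C) = 0.11/0.31 = 0.35484.
P(Brand=D) = 0.03 + 0.07 + 0.12 + 0.16 + 0.02 = 0.40; P(Region=West | Brand=D) = 0.16/0.40 = 0.40000.
Difference = -0.0452.

-0.0452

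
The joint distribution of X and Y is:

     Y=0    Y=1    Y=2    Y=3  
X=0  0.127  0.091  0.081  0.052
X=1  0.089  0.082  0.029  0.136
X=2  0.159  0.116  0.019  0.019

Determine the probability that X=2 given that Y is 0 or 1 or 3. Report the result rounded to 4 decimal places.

P(Y=0) = 0.127 + 0.089 + 0.159 = 0.375.
P(Y=1) = 0.091 + 0.082 + 0.116 = 0.289.
P(Y=3) = 0.052 + 0.136 + 0.019 = 0.207.
P(Y ∈ {0, 1, 3}) = 0.375 + 0.289 + 0.207 = 0.871; P(X=2, Y ∈ {0, 1, 3}) = 0.159 + 0.116 + 0.019 = 0.294.
P(X=2 | Y ∈ {0, 1, 3}) = 0.294/0.871 = 0.3375.

0.3375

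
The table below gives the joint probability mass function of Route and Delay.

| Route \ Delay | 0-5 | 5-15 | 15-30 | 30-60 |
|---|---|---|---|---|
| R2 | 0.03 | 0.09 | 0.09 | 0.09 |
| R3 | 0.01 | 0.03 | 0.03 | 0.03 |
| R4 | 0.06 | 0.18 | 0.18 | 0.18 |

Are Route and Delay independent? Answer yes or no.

Every cell satisfies P(Route,Delay) = P(Route)·P(Delay). For instance P(Route=R3) = 0.10, P(Delay=30-60) = 0.30, and 0.10×0.30 = 0.03 matches the joint entry. So Route and Delay are independent.

yes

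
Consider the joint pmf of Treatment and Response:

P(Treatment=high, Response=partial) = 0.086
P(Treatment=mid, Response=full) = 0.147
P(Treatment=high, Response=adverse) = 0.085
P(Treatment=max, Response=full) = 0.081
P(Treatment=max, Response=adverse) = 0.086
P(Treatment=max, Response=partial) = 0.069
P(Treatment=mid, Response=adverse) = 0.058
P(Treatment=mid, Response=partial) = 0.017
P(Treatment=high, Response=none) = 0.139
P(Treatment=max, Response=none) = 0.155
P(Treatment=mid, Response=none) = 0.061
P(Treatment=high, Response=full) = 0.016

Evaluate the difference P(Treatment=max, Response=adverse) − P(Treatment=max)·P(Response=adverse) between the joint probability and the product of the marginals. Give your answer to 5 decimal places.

-0.00354

P(Treatment=max) = 0.155 + 0.069 + 0.081 + 0.086 = 0.391.
P(Response=adverse) = 0.058 + 0.085 + 0.086 = 0.229.
P(Treatment=max, Response=adverse) − P(Treatment=max)P(Response=adverse) = 0.086 − 0.391×0.229 = -0.00354.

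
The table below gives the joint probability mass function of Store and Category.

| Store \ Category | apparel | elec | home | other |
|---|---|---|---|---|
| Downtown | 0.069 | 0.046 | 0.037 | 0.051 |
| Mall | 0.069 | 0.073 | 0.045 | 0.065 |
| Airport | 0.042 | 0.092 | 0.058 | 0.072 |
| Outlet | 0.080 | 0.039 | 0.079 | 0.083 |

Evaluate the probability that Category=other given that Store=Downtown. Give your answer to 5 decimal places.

P(Store=Downtown) = 0.069 + 0.046 + 0.037 + 0.051 = 0.203.
P(Category=other | Store=Downtown) = 0.051/0.203 = 0.25123.

0.25123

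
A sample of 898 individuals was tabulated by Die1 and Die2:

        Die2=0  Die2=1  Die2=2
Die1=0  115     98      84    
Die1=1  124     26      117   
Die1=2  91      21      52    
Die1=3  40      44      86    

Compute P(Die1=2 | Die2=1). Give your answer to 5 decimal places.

0.11111

Total with Die2=1: 98 + 26 + 21 + 44 = 189.
P(Die1=2 | Die2=1) = 21/189 = 0.11111.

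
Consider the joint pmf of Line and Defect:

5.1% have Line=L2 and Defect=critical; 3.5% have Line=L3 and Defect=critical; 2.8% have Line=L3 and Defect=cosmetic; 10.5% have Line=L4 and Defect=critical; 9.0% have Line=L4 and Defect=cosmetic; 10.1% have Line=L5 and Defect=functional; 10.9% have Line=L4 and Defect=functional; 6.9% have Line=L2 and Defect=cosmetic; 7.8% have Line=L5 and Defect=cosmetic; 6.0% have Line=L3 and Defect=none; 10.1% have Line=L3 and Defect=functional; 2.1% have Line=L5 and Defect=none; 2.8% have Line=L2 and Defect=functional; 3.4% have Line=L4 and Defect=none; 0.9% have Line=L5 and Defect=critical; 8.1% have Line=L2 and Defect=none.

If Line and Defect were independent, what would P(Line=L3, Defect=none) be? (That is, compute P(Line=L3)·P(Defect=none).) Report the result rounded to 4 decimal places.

P(Line=L3) = 0.060 + 0.028 + 0.101 + 0.035 = 0.224.
P(Defect=none) = 0.081 + 0.060 + 0.034 + 0.021 = 0.196.
Product: 0.224 × 0.196 = 0.0439.

0.0439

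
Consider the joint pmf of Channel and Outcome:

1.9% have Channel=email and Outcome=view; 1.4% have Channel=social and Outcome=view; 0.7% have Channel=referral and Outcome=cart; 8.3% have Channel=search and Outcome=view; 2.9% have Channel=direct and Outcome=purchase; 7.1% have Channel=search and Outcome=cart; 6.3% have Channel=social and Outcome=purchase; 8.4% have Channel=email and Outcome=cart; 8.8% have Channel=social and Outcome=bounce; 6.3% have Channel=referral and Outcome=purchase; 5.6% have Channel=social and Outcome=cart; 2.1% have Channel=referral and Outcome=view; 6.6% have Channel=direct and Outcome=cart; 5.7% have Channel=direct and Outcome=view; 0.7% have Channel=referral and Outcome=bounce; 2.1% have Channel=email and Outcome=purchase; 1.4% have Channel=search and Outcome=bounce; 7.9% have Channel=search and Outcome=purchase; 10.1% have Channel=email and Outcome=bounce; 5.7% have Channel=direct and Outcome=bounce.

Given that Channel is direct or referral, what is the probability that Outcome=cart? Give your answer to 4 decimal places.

0.2378

P(Channel=direct) = 0.057 + 0.057 + 0.066 + 0.029 = 0.209.
P(Channel=referral) = 0.007 + 0.021 + 0.007 + 0.063 = 0.098.
P(Channel ∈ {direct, referral}) = 0.209 + 0.098 = 0.307; P(Outcome=cart, Channel ∈ {direct, referral}) = 0.066 + 0.007 = 0.073.
P(Outcome=cart | Channel ∈ {direct, referral}) = 0.073/0.307 = 0.2378.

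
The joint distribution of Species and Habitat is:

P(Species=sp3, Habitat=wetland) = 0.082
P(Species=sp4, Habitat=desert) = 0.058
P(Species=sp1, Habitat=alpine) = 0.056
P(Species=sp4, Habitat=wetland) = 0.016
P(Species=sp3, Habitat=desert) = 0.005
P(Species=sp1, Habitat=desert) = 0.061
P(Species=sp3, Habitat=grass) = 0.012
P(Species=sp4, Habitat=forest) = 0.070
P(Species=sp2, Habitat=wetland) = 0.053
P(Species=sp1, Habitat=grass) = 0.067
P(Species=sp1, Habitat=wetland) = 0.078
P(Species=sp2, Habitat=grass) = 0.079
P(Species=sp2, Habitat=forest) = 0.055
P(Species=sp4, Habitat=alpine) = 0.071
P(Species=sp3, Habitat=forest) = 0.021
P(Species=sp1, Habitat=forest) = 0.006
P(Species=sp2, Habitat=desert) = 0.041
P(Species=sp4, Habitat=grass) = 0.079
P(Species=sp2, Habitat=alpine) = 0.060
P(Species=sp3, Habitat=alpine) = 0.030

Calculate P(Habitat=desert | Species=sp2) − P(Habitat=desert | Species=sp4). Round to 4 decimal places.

-0.0549

P(Species=sp2) = 0.055 + 0.079 + 0.053 + 0.041 + 0.060 = 0.288; P(Habitat=desert | Species=sp2) = 0.041/0.288 = 0.14236.
P(Species=sp4) = 0.070 + 0.079 + 0.016 + 0.058 + 0.071 = 0.294; P(Habitat=desert | Species=sp4) = 0.058/0.294 = 0.19728.
Difference = -0.0549.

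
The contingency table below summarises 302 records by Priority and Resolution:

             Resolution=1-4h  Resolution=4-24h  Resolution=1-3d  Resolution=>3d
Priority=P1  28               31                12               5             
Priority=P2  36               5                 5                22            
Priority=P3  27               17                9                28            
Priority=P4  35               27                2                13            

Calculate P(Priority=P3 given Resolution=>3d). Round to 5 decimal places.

0.41176

Total with Resolution=>3d: 5 + 22 + 28 + 13 = 68.
P(Priority=P3 | Resolution=>3d) = 28/68 = 0.41176.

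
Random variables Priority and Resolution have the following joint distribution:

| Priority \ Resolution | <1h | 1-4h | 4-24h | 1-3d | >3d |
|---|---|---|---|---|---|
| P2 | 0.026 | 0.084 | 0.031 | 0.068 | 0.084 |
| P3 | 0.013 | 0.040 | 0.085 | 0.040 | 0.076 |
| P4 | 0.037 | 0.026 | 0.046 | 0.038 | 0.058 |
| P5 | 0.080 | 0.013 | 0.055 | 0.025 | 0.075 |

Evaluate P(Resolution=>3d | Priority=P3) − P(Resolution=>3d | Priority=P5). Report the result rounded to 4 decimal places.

P(Priority=P3) = 0.013 + 0.040 + 0.085 + 0.040 + 0.076 = 0.254; P(Resolution=>3d | Priority=P3) = 0.076/0.254 = 0.29921.
P(Priority=P5) = 0.080 + 0.013 + 0.055 + 0.025 + 0.075 = 0.248; P(Resolution=>3d | Priority=P5) = 0.075/0.248 = 0.30242.
Difference = -0.0032.

-0.0032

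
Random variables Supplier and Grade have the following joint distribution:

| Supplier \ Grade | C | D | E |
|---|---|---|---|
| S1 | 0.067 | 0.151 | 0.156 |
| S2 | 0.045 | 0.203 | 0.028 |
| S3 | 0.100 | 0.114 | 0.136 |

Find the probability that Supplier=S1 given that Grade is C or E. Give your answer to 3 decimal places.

0.419

P(Grade=C) = 0.067 + 0.045 + 0.100 = 0.212.
P(Grade=E) = 0.156 + 0.028 + 0.136 = 0.320.
P(Grade ∈ {C, E}) = 0.212 + 0.320 = 0.532; P(Supplier=S1, Grade ∈ {C, E}) = 0.067 + 0.156 = 0.223.
P(Supplier=S1 | Grade ∈ {C, E}) = 0.223/0.532 = 0.419.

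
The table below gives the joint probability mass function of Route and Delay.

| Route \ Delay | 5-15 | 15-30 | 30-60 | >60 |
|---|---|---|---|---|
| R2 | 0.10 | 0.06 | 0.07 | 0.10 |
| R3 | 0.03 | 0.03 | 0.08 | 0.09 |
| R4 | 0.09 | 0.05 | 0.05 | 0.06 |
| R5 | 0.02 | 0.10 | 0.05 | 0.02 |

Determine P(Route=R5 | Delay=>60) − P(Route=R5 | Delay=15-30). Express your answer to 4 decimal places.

-0.3426

P(Delay=>60) = 0.10 + 0.09 + 0.06 + 0.02 = 0.27; P(Route=R5 | Delay=>60) = 0.02/0.27 = 0.07407.
P(Delay=15-30) = 0.06 + 0.03 + 0.05 + 0.10 = 0.24; P(Route=R5 | Delay=15-30) = 0.10/0.24 = 0.41667.
Difference = -0.3426.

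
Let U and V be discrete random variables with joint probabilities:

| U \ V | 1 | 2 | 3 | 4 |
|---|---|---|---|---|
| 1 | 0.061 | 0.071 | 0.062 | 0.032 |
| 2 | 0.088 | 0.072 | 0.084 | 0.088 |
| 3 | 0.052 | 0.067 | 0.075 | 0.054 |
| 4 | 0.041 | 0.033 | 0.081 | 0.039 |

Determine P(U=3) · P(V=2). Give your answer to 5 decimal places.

P(U=3) = 0.052 + 0.067 + 0.075 + 0.054 = 0.248.
P(V=2) = 0.071 + 0.072 + 0.067 + 0.033 = 0.243.
Product: 0.248 × 0.243 = 0.06026.

0.06026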